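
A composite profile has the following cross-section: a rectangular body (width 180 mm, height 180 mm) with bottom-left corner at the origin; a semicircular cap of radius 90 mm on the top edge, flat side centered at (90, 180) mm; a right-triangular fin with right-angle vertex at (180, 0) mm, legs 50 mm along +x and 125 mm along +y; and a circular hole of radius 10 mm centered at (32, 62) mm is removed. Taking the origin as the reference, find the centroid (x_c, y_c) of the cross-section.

rectangular body: A = 180 × 180 = 32400.00, centroid at (90.00, 90.00).
semicircular top: A = ½π·90² = 12723.45, centroid at (90.00, 218.20).
triangular fin: A = ½·50·125 = 3125.00, centroid at (196.67, 41.67).
hole: A = −π·10² = -314.16, centroid at (32.00, 62.00).
ΣA = 47934.29 mm²
ΣAx_c = (32400.00)(90.00) + (12723.45)(90.00) + (3125.00)(196.67) + (-314.16)(32.00) = 4665640.76 mm³
ΣAy_c = (32400.00)(90.00) + (12723.45)(218.20) + (3125.00)(41.67) + (-314.16)(62.00) = 5802951.50 mm³
x_c = 4665640.76 / 47934.29 = 97.33 mm
y_c = 5802951.50 / 47934.29 = 121.06 mm

x_c = 97.33 mm, y_c = 121.06 mm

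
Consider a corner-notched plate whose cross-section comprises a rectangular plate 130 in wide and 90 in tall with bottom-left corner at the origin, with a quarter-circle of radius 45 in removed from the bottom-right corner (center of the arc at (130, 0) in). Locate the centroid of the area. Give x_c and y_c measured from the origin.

Part | A | x̄ᵢ | ȳᵢ | A·x̄ᵢ | A·ȳᵢ
plate | 11700.00 | 65.00 | 45.00 | 760500.00 | 526500.00
removed quarter-circle | -1590.43 | 110.90 | 19.10 | -176381.07 | -30375.00
Σ | 10109.57 |  |  | 584118.93 | 496125.00
x_c = 584118.93 / 10109.57 = 57.78 in
y_c = 496125.00 / 10109.57 = 49.07 in

x_c = 57.78 in, y_c = 49.07 in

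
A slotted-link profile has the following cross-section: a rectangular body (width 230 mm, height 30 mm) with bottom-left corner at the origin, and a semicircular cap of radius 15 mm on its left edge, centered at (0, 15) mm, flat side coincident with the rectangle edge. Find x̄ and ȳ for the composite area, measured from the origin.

x̄ = 109.09 mm, ȳ = 15.00 mm

rectangular body: A = 230 × 30 = 6900.00, centroid at (115.00, 15.00).
semicircular end: A = ½π·15² = 353.43, centroid at (-6.37, 15.00).
ΣA = 7253.43 mm²
ΣAx̄ = (6900.00)(115.00) + (353.43)(-6.37) = 791250.00 mm³
ΣAȳ = (6900.00)(15.00) + (353.43)(15.00) = 108801.44 mm³
x̄ = 791250.00 / 7253.43 = 109.09 mm
ȳ = 108801.44 / 7253.43 = 15.00 mm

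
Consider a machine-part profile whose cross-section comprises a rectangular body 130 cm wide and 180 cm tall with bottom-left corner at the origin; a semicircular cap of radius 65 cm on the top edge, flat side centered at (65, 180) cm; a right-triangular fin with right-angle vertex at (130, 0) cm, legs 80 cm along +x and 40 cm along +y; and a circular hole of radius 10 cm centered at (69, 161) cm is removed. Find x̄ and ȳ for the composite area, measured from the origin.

x̄ = 69.64 cm, ȳ = 110.29 cm

rectangular body: A = 130 × 180 = 23400.00, centroid at (65.00, 90.00).
semicircular top: A = ½π·65² = 6636.61, centroid at (65.00, 207.59).
triangular fin: A = ½·80·40 = 1600.00, centroid at (156.67, 13.33).
hole: A = −π·10² = -314.16, centroid at (69.00, 161.00).
ΣA = 31322.46 cm², ΣAx̄ = 2181369.62 cm³, ΣAȳ = 3454427.63 cm³.
x̄ = 2181369.62/31322.46 = 69.64 cm; ȳ = 3454427.63/31322.46 = 110.29 cm.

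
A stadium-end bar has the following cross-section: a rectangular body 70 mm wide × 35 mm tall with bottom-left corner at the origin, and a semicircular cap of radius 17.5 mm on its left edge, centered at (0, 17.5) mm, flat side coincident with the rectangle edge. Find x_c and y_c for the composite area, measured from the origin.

Part | A | x̄ᵢ | ȳᵢ | A·x̄ᵢ | A·ȳᵢ
rectangular body | 2450.00 | 35.00 | 17.50 | 85750.00 | 42875.00
semicircular end | 481.06 | -7.43 | 17.50 | -3572.92 | 8418.49
Σ | 2931.06 |  |  | 82177.08 | 51293.49
x_c = 82177.08 / 2931.06 = 28.04 mm
y_c = 51293.49 / 2931.06 = 17.50 mm

x_c = 28.04 mm, y_c = 17.50 mm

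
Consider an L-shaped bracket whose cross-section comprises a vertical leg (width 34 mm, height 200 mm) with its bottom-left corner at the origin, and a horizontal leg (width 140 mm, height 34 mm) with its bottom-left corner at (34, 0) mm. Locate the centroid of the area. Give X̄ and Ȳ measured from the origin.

X̄ = 52.82 mm, Ȳ = 65.82 mm

vertical leg: A = 34 × 200 = 6800.00, centroid at (17.00, 100.00).
horizontal leg: A = 140 × 34 = 4760.00, centroid at (104.00, 17.00).
ΣA = 11560.00 mm²
ΣAX̄ = (6800.00)(17.00) + (4760.00)(104.00) = 610640.00 mm³
ΣAȲ = (6800.00)(100.00) + (4760.00)(17.00) = 760920.00 mm³
X̄ = 610640.00 / 11560.00 = 52.82 mm
Ȳ = 760920.00 / 11560.00 = 65.82 mm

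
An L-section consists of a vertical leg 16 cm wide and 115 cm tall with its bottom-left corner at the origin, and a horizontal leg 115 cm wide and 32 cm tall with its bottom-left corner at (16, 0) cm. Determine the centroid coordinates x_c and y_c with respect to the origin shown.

Part | A | x̄ᵢ | ȳᵢ | A·x̄ᵢ | A·ȳᵢ
vertical leg | 1840.00 | 8.00 | 57.50 | 14720.00 | 105800.00
horizontal leg | 3680.00 | 73.50 | 16.00 | 270480.00 | 58880.00
Σ | 5520.00 |  |  | 285200.00 | 164680.00
x_c = 285200.00 / 5520.00 = 51.67 cm
y_c = 164680.00 / 5520.00 = 29.83 cm

x_c = 51.67 cm, y_c = 29.83 cm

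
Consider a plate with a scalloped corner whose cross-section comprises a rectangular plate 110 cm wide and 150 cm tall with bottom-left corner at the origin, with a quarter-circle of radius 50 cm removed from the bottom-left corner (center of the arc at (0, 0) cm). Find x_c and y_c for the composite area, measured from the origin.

Part | A | x̄ᵢ | ȳᵢ | A·x̄ᵢ | A·ȳᵢ
plate | 16500.00 | 55.00 | 75.00 | 907500.00 | 1237500.00
removed quarter-circle | -1963.50 | 21.22 | 21.22 | -41666.67 | -41666.67
Σ | 14536.50 |  |  | 865833.33 | 1195833.33
x_c = 865833.33 / 14536.50 = 59.56 cm
y_c = 1195833.33 / 14536.50 = 82.26 cm

x_c = 59.56 cm, y_c = 82.26 cm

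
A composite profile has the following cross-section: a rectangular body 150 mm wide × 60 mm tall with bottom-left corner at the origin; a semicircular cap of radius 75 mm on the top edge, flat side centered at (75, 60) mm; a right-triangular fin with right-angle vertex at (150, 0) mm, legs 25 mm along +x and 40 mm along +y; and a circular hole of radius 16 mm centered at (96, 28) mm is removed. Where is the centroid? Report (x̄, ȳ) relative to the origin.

Part | A | x̄ᵢ | ȳᵢ | A·x̄ᵢ | A·ȳᵢ
rectangular body | 9000.00 | 75.00 | 30.00 | 675000.00 | 270000.00
semicircular top | 8835.73 | 75.00 | 91.83 | 662679.70 | 811393.76
triangular fin | 500.00 | 158.33 | 13.33 | 79166.67 | 6666.67
hole | -804.25 | 96.00 | 28.00 | -77207.78 | -22518.94
Σ | 17531.48 |  |  | 1339638.59 | 1065541.49
x̄ = 1339638.59 / 17531.48 = 76.41 mm
ȳ = 1065541.49 / 17531.48 = 60.78 mm

x̄ = 76.41 mm, ȳ = 60.78 mm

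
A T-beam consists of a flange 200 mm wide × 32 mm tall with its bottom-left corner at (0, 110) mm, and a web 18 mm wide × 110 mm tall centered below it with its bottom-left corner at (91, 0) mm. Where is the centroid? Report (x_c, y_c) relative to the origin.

Part | A | x̄ᵢ | ȳᵢ | A·x̄ᵢ | A·ȳᵢ
web | 1980.00 | 100.00 | 55.00 | 198000.00 | 108900.00
flange | 6400.00 | 100.00 | 126.00 | 640000.00 | 806400.00
Σ | 8380.00 |  |  | 838000.00 | 915300.00
x_c = 838000.00 / 8380.00 = 100.00 mm
y_c = 915300.00 / 8380.00 = 109.22 mm

x_c = 100.00 mm, y_c = 109.22 mm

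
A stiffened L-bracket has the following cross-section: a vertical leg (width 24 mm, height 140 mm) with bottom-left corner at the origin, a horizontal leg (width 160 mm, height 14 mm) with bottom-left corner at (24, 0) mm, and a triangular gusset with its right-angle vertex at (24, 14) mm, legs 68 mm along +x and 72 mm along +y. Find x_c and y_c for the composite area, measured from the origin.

x_c = 48.15 mm, y_c = 42.73 mm

Part | A | x̄ᵢ | ȳᵢ | A·x̄ᵢ | A·ȳᵢ
vertical leg | 3360.00 | 12.00 | 70.00 | 40320.00 | 235200.00
horizontal leg | 2240.00 | 104.00 | 7.00 | 232960.00 | 15680.00
gusset | 2448.00 | 46.67 | 38.00 | 114240.00 | 93024.00
Σ | 8048.00 |  |  | 387520.00 | 343904.00
x_c = 387520.00 / 8048.00 = 48.15 mm
y_c = 343904.00 / 8048.00 = 42.73 mm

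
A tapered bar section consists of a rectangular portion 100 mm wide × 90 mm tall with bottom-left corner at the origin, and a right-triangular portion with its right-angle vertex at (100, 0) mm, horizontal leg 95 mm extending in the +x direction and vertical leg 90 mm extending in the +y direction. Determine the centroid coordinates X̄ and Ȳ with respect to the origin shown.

X̄ = 76.30 mm, Ȳ = 40.17 mm

rectangular portion: A = 100 × 90 = 9000.00, centroid at (50.00, 45.00).
triangular portion: A = ½·95·90 = 4275.00, centroid at (131.67, 30.00).
ΣA = 13275.00 mm²
ΣAX̄ = (9000.00)(50.00) + (4275.00)(131.67) = 1012875.00 mm³
ΣAȲ = (9000.00)(45.00) + (4275.00)(30.00) = 533250.00 mm³
X̄ = 1012875.00 / 13275.00 = 76.30 mm
Ȳ = 533250.00 / 13275.00 = 40.17 mm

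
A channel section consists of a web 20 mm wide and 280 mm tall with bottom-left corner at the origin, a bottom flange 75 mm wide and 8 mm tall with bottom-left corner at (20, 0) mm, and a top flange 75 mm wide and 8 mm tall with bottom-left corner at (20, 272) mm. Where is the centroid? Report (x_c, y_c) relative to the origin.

web: A = 20 × 280 = 5600.00, centroid at (10.00, 140.00).
bottom flange: A = 75 × 8 = 600.00, centroid at (57.50, 4.00).
top flange: A = 75 × 8 = 600.00, centroid at (57.50, 276.00).
ΣA = 6800.00 mm², ΣAx_c = 125000.00 mm³, ΣAy_c = 952000.00 mm³.
x_c = 125000.00/6800.00 = 18.38 mm; y_c = 952000.00/6800.00 = 140.00 mm.

x_c = 18.38 mm, y_c = 140.00 mm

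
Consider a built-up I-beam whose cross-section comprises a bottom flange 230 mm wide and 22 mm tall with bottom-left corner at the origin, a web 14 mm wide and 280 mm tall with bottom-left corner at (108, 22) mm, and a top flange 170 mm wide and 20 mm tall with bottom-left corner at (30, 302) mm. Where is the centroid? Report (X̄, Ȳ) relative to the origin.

Part | A | x̄ᵢ | ȳᵢ | A·x̄ᵢ | A·ȳᵢ
bottom flange | 5060.00 | 115.00 | 11.00 | 581900.00 | 55660.00
web | 3920.00 | 115.00 | 162.00 | 450800.00 | 635040.00
top flange | 3400.00 | 115.00 | 312.00 | 391000.00 | 1060800.00
Σ | 12380.00 |  |  | 1423700.00 | 1751500.00
X̄ = 1423700.00 / 12380.00 = 115.00 mm
Ȳ = 1751500.00 / 12380.00 = 141.48 mm

X̄ = 115.00 mm, Ȳ = 141.48 mm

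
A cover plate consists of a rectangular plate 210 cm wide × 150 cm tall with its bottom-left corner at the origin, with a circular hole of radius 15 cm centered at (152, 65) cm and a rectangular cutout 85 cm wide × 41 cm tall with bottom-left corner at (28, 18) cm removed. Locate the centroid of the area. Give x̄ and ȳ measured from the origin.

x̄ = 108.19 cm, ȳ = 79.92 cm

Part | A | x̄ᵢ | ȳᵢ | A·x̄ᵢ | A·ȳᵢ
plate | 31500.00 | 105.00 | 75.00 | 3307500.00 | 2362500.00
hole 1 | -706.86 | 152.00 | 65.00 | -107442.47 | -45945.79
hole 2 | -3485.00 | 70.50 | 38.50 | -245692.50 | -134172.50
Σ | 27308.14 |  |  | 2954365.03 | 2182381.71
x̄ = 2954365.03 / 27308.14 = 108.19 cm
ȳ = 2182381.71 / 27308.14 = 79.92 cm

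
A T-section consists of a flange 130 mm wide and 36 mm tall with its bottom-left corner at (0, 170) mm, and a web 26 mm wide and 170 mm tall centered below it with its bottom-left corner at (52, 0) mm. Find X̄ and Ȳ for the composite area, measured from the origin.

X̄ = 65.00 mm, Ȳ = 137.97 mm

web: A = 26 × 170 = 4420.00, centroid at (65.00, 85.00).
flange: A = 130 × 36 = 4680.00, centroid at (65.00, 188.00).
ΣA = 9100.00 mm², ΣAX̄ = 591500.00 mm³, ΣAȲ = 1255540.00 mm³.
X̄ = 591500.00/9100.00 = 65.00 mm; Ȳ = 1255540.00/9100.00 = 137.97 mm.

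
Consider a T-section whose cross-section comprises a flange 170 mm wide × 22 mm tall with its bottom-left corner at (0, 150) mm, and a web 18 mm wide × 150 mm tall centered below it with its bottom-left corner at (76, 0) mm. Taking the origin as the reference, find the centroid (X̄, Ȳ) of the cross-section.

web: A = 18 × 150 = 2700.00, centroid at (85.00, 75.00).
flange: A = 170 × 22 = 3740.00, centroid at (85.00, 161.00).
ΣA = 6440.00 mm²
ΣAX̄ = (2700.00)(85.00) + (3740.00)(85.00) = 547400.00 mm³
ΣAȲ = (2700.00)(75.00) + (3740.00)(161.00) = 804640.00 mm³
X̄ = 547400.00 / 6440.00 = 85.00 mm
Ȳ = 804640.00 / 6440.00 = 124.94 mm

X̄ = 85.00 mm, Ȳ = 124.94 mm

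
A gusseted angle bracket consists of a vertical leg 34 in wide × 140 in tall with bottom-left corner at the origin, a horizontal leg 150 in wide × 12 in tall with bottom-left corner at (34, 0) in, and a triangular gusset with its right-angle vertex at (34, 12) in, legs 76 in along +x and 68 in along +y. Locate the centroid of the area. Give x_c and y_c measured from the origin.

x_c = 47.07 in, y_c = 47.42 in

Part | A | x̄ᵢ | ȳᵢ | A·x̄ᵢ | A·ȳᵢ
vertical leg | 4760.00 | 17.00 | 70.00 | 80920.00 | 333200.00
horizontal leg | 1800.00 | 109.00 | 6.00 | 196200.00 | 10800.00
gusset | 2584.00 | 59.33 | 34.67 | 153317.33 | 89578.67
Σ | 9144.00 |  |  | 430437.33 | 433578.67
x_c = 430437.33 / 9144.00 = 47.07 in
y_c = 433578.67 / 9144.00 = 47.42 in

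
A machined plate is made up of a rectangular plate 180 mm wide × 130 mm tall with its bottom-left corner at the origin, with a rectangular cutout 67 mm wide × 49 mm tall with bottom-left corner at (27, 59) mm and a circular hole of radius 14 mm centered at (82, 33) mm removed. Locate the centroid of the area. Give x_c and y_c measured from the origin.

plate: A = 180 × 130 = 23400.00, centroid at (90.00, 65.00).
hole 1: A = −(67 × 49) = -3283.00, centroid at (60.50, 83.50).
hole 2: A = −π·14² = -615.75, centroid at (82.00, 33.00).
ΣA = 19501.25 mm²
ΣAx_c = (23400.00)(90.00) + (-3283.00)(60.50) + (-615.75)(82.00) = 1856886.82 mm³
ΣAy_c = (23400.00)(65.00) + (-3283.00)(83.50) + (-615.75)(33.00) = 1226549.68 mm³
x_c = 1856886.82 / 19501.25 = 95.22 mm
y_c = 1226549.68 / 19501.25 = 62.90 mm

x_c = 95.22 mm, y_c = 62.90 mm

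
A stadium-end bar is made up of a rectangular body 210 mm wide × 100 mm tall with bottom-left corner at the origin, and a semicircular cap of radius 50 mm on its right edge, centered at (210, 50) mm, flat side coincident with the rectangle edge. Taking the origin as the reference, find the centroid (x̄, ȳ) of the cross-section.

x̄ = 124.88 mm, ȳ = 50.00 mm

rectangular body: A = 210 × 100 = 21000.00, centroid at (105.00, 50.00).
semicircular end: A = ½π·50² = 3926.99, centroid at (231.22, 50.00).
ΣA = 24926.99 mm²
ΣAx̄ = (21000.00)(105.00) + (3926.99)(231.22) = 3113001.40 mm³
ΣAȳ = (21000.00)(50.00) + (3926.99)(50.00) = 1246349.54 mm³
x̄ = 3113001.40 / 24926.99 = 124.88 mm
ȳ = 1246349.54 / 24926.99 = 50.00 mm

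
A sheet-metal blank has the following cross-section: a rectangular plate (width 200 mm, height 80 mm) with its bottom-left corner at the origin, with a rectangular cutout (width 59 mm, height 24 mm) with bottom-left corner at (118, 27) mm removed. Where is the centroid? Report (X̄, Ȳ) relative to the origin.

Part | A | x̄ᵢ | ȳᵢ | A·x̄ᵢ | A·ȳᵢ
plate | 16000.00 | 100.00 | 40.00 | 1600000.00 | 640000.00
hole | -1416.00 | 147.50 | 39.00 | -208860.00 | -55224.00
Σ | 14584.00 |  |  | 1391140.00 | 584776.00
X̄ = 1391140.00 / 14584.00 = 95.39 mm
Ȳ = 584776.00 / 14584.00 = 40.10 mm

X̄ = 95.39 mm, Ȳ = 40.10 mm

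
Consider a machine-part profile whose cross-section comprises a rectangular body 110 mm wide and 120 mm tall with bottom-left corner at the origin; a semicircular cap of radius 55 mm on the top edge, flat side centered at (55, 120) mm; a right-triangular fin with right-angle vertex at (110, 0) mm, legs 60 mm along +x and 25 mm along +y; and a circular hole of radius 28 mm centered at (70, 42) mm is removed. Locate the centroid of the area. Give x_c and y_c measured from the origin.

x_c = 56.19 mm, y_c = 84.73 mm

rectangular body: A = 110 × 120 = 13200.00, centroid at (55.00, 60.00).
semicircular top: A = ½π·55² = 4751.66, centroid at (55.00, 143.34).
triangular fin: A = ½·60·25 = 750.00, centroid at (130.00, 8.33).
hole: A = −π·28² = -2463.01, centroid at (70.00, 42.00).
ΣA = 16238.65 mm²
ΣAx_c = (13200.00)(55.00) + (4751.66)(55.00) + (750.00)(130.00) + (-2463.01)(70.00) = 912430.63 mm³
ΣAy_c = (13200.00)(60.00) + (4751.66)(143.34) + (750.00)(8.33) + (-2463.01)(42.00) = 1375919.37 mm³
x_c = 912430.63 / 16238.65 = 56.19 mm
y_c = 1375919.37 / 16238.65 = 84.73 mm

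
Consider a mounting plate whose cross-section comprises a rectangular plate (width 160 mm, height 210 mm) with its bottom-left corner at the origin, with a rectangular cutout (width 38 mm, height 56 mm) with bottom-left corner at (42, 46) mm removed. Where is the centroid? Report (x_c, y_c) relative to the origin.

x_c = 81.28 mm, y_c = 107.10 mm

plate: A = 160 × 210 = 33600.00, centroid at (80.00, 105.00).
hole: A = −(38 × 56) = -2128.00, centroid at (61.00, 74.00).
ΣA = 31472.00 mm², ΣAx_c = 2558192.00 mm³, ΣAy_c = 3370528.00 mm³.
x_c = 2558192.00/31472.00 = 81.28 mm; y_c = 3370528.00/31472.00 = 107.10 mm.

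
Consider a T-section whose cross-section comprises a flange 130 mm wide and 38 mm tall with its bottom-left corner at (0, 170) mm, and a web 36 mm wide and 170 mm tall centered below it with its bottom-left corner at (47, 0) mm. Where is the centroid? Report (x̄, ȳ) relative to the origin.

x̄ = 65.00 mm, ȳ = 131.45 mm

Part | A | x̄ᵢ | ȳᵢ | A·x̄ᵢ | A·ȳᵢ
web | 6120.00 | 65.00 | 85.00 | 397800.00 | 520200.00
flange | 4940.00 | 65.00 | 189.00 | 321100.00 | 933660.00
Σ | 11060.00 |  |  | 718900.00 | 1453860.00
x̄ = 718900.00 / 11060.00 = 65.00 mm
ȳ = 1453860.00 / 11060.00 = 131.45 mm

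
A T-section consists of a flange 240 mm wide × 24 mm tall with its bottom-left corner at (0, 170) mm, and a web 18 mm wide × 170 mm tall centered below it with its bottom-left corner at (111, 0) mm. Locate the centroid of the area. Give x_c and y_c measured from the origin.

web: A = 18 × 170 = 3060.00, centroid at (120.00, 85.00).
flange: A = 240 × 24 = 5760.00, centroid at (120.00, 182.00).
ΣA = 8820.00 mm², ΣAx_c = 1058400.00 mm³, ΣAy_c = 1308420.00 mm³.
x_c = 1058400.00/8820.00 = 120.00 mm; y_c = 1308420.00/8820.00 = 148.35 mm.

x_c = 120.00 mm, y_c = 148.35 mm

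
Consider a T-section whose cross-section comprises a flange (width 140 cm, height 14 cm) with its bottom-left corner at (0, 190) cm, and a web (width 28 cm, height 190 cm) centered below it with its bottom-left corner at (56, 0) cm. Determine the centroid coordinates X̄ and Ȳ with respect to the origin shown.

web: A = 28 × 190 = 5320.00, centroid at (70.00, 95.00).
flange: A = 140 × 14 = 1960.00, centroid at (70.00, 197.00).
ΣA = 7280.00 cm²
ΣAX̄ = (5320.00)(70.00) + (1960.00)(70.00) = 509600.00 cm³
ΣAȲ = (5320.00)(95.00) + (1960.00)(197.00) = 891520.00 cm³
X̄ = 509600.00 / 7280.00 = 70.00 cm
Ȳ = 891520.00 / 7280.00 = 122.46 cm

X̄ = 70.00 cm, Ȳ = 122.46 cm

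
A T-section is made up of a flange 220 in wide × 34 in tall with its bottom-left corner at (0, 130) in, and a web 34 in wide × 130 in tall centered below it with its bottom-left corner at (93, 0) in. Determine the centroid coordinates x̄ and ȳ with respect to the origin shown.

x̄ = 110.00 in, ȳ = 116.54 in

web: A = 34 × 130 = 4420.00, centroid at (110.00, 65.00).
flange: A = 220 × 34 = 7480.00, centroid at (110.00, 147.00).
ΣA = 11900.00 in²
ΣAx̄ = (4420.00)(110.00) + (7480.00)(110.00) = 1309000.00 in³
ΣAȳ = (4420.00)(65.00) + (7480.00)(147.00) = 1386860.00 in³
x̄ = 1309000.00 / 11900.00 = 110.00 in
ȳ = 1386860.00 / 11900.00 = 116.54 in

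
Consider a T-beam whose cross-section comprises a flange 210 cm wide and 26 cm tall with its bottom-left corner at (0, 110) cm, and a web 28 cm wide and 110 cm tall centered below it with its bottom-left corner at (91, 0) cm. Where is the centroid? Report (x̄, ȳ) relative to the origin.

Part | A | x̄ᵢ | ȳᵢ | A·x̄ᵢ | A·ȳᵢ
web | 3080.00 | 105.00 | 55.00 | 323400.00 | 169400.00
flange | 5460.00 | 105.00 | 123.00 | 573300.00 | 671580.00
Σ | 8540.00 |  |  | 896700.00 | 840980.00
x̄ = 896700.00 / 8540.00 = 105.00 cm
ȳ = 840980.00 / 8540.00 = 98.48 cm

x̄ = 105.00 cm, ȳ = 98.48 cm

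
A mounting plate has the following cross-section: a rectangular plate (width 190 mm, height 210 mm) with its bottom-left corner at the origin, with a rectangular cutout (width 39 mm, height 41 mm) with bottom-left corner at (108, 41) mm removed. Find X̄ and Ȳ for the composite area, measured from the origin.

X̄ = 93.64 mm, Ȳ = 106.82 mm

plate: A = 190 × 210 = 39900.00, centroid at (95.00, 105.00).
hole: A = −(39 × 41) = -1599.00, centroid at (127.50, 61.50).
ΣA = 38301.00 mm²
ΣAX̄ = (39900.00)(95.00) + (-1599.00)(127.50) = 3586627.50 mm³
ΣAȲ = (39900.00)(105.00) + (-1599.00)(61.50) = 4091161.50 mm³
X̄ = 3586627.50 / 38301.00 = 93.64 mm
Ȳ = 4091161.50 / 38301.00 = 106.82 mm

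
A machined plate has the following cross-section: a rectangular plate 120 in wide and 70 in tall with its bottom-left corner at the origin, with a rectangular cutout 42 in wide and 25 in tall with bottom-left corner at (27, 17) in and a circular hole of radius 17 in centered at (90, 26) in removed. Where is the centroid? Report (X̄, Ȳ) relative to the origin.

X̄ = 57.73 in, Ȳ = 37.16 in

plate: A = 120 × 70 = 8400.00, centroid at (60.00, 35.00).
hole 1: A = −(42 × 25) = -1050.00, centroid at (48.00, 29.50).
hole 2: A = −π·17² = -907.92, centroid at (90.00, 26.00).
ΣA = 6442.08 in², ΣAX̄ = 371887.18 in³, ΣAȲ = 239419.07 in³.
X̄ = 371887.18/6442.08 = 57.73 in; Ȳ = 239419.07/6442.08 = 37.16 in.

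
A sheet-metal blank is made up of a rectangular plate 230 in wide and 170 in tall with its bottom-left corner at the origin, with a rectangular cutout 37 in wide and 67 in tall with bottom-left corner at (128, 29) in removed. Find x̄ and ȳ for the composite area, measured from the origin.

plate: A = 230 × 170 = 39100.00, centroid at (115.00, 85.00).
hole: A = −(37 × 67) = -2479.00, centroid at (146.50, 62.50).
ΣA = 36621.00 in², ΣAx̄ = 4133326.50 in³, ΣAȳ = 3168562.50 in³.
x̄ = 4133326.50/36621.00 = 112.87 in; ȳ = 3168562.50/36621.00 = 86.52 in.

x̄ = 112.87 in, ȳ = 86.52 in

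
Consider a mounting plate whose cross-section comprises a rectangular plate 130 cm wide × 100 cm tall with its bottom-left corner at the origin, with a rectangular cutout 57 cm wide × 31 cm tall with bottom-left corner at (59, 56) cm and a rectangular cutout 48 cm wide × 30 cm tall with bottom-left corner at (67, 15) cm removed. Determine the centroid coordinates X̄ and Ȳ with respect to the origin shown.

plate: A = 130 × 100 = 13000.00, centroid at (65.00, 50.00).
hole 1: A = −(57 × 31) = -1767.00, centroid at (87.50, 71.50).
hole 2: A = −(48 × 30) = -1440.00, centroid at (91.00, 30.00).
ΣA = 9793.00 cm², ΣAX̄ = 559347.50 cm³, ΣAȲ = 480459.50 cm³.
X̄ = 559347.50/9793.00 = 57.12 cm; Ȳ = 480459.50/9793.00 = 49.06 cm.

X̄ = 57.12 cm, Ȳ = 49.06 cm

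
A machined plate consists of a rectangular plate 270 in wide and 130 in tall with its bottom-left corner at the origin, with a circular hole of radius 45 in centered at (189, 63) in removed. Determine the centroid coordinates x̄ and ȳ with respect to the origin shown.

plate: A = 270 × 130 = 35100.00, centroid at (135.00, 65.00).
hole: A = −π·45² = -6361.73, centroid at (189.00, 63.00).
ΣA = 28738.27 in²
ΣAx̄ = (35100.00)(135.00) + (-6361.73)(189.00) = 3536133.95 in³
ΣAȳ = (35100.00)(65.00) + (-6361.73)(63.00) = 1880711.32 in³
x̄ = 3536133.95 / 28738.27 = 123.05 in
ȳ = 1880711.32 / 28738.27 = 65.44 in

x̄ = 123.05 in, ȳ = 65.44 in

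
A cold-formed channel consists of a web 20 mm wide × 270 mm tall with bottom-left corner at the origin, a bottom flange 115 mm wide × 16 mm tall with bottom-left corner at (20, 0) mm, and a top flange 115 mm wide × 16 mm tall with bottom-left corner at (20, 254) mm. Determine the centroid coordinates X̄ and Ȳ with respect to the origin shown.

X̄ = 37.36 mm, Ȳ = 135.00 mm

Part | A | x̄ᵢ | ȳᵢ | A·x̄ᵢ | A·ȳᵢ
web | 5400.00 | 10.00 | 135.00 | 54000.00 | 729000.00
bottom flange | 1840.00 | 77.50 | 8.00 | 142600.00 | 14720.00
top flange | 1840.00 | 77.50 | 262.00 | 142600.00 | 482080.00
Σ | 9080.00 |  |  | 339200.00 | 1225800.00
X̄ = 339200.00 / 9080.00 = 37.36 mm
Ȳ = 1225800.00 / 9080.00 = 135.00 mm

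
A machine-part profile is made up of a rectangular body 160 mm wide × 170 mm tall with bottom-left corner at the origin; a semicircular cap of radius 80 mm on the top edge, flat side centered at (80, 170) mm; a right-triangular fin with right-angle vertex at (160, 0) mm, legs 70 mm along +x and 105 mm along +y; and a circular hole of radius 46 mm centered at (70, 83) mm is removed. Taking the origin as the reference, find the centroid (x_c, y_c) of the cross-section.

x_c = 93.02 mm, y_c = 114.91 mm

rectangular body: A = 160 × 170 = 27200.00, centroid at (80.00, 85.00).
semicircular top: A = ½π·80² = 10053.10, centroid at (80.00, 203.95).
triangular fin: A = ½·70·105 = 3675.00, centroid at (183.33, 35.00).
hole: A = −π·46² = -6647.61, centroid at (70.00, 83.00).
ΣA = 34280.49 mm²
ΣAx_c = (27200.00)(80.00) + (10053.10)(80.00) + (3675.00)(183.33) + (-6647.61)(70.00) = 3188665.02 mm³
ΣAy_c = (27200.00)(85.00) + (10053.10)(203.95) + (3675.00)(35.00) + (-6647.61)(83.00) = 3939233.10 mm³
x_c = 3188665.02 / 34280.49 = 93.02 mm
y_c = 3939233.10 / 34280.49 = 114.91 mm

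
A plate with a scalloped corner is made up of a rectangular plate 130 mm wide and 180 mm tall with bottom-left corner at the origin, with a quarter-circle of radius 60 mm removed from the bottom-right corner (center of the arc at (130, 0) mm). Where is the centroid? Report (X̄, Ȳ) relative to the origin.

X̄ = 59.57 mm, Ȳ = 98.87 mm

Part | A | x̄ᵢ | ȳᵢ | A·x̄ᵢ | A·ȳᵢ
plate | 23400.00 | 65.00 | 90.00 | 1521000.00 | 2106000.00
removed quarter-circle | -2827.43 | 104.54 | 25.46 | -295566.34 | -72000.00
Σ | 20572.57 |  |  | 1225433.66 | 2034000.00
X̄ = 1225433.66 / 20572.57 = 59.57 mm
Ȳ = 2034000.00 / 20572.57 = 98.87 mm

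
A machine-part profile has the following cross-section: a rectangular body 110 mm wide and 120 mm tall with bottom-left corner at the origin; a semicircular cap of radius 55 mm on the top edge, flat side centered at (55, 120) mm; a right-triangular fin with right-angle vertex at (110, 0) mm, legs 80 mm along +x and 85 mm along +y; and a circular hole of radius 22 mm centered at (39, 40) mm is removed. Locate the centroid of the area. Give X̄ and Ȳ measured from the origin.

X̄ = 70.23 mm, Ȳ = 76.07 mm

rectangular body: A = 110 × 120 = 13200.00, centroid at (55.00, 60.00).
semicircular top: A = ½π·55² = 4751.66, centroid at (55.00, 143.34).
triangular fin: A = ½·80·85 = 3400.00, centroid at (136.67, 28.33).
hole: A = −π·22² = -1520.53, centroid at (39.00, 40.00).
ΣA = 19831.13 mm²
ΣAX̄ = (13200.00)(55.00) + (4751.66)(55.00) + (3400.00)(136.67) + (-1520.53)(39.00) = 1392707.20 mm³
ΣAȲ = (13200.00)(60.00) + (4751.66)(143.34) + (3400.00)(28.33) + (-1520.53)(40.00) = 1508627.83 mm³
X̄ = 1392707.20 / 19831.13 = 70.23 mm
Ȳ = 1508627.83 / 19831.13 = 76.07 mm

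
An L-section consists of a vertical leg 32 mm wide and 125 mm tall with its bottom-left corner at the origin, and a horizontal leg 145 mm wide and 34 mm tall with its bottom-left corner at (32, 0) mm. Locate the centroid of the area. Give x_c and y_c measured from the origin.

Part | A | x̄ᵢ | ȳᵢ | A·x̄ᵢ | A·ȳᵢ
vertical leg | 4000.00 | 16.00 | 62.50 | 64000.00 | 250000.00
horizontal leg | 4930.00 | 104.50 | 17.00 | 515185.00 | 83810.00
Σ | 8930.00 |  |  | 579185.00 | 333810.00
x_c = 579185.00 / 8930.00 = 64.86 mm
y_c = 333810.00 / 8930.00 = 37.38 mm

x_c = 64.86 mm, y_c = 37.38 mm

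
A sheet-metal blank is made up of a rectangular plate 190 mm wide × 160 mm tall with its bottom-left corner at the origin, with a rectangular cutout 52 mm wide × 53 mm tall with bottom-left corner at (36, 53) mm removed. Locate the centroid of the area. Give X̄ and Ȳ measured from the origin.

X̄ = 98.29 mm, Ȳ = 80.05 mm

Part | A | x̄ᵢ | ȳᵢ | A·x̄ᵢ | A·ȳᵢ
plate | 30400.00 | 95.00 | 80.00 | 2888000.00 | 2432000.00
hole | -2756.00 | 62.00 | 79.50 | -170872.00 | -219102.00
Σ | 27644.00 |  |  | 2717128.00 | 2212898.00
X̄ = 2717128.00 / 27644.00 = 98.29 mm
Ȳ = 2212898.00 / 27644.00 = 80.05 mm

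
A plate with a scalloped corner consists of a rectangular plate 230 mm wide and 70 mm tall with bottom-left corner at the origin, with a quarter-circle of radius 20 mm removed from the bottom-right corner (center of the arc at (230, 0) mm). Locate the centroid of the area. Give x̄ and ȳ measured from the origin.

Part | A | x̄ᵢ | ȳᵢ | A·x̄ᵢ | A·ȳᵢ
plate | 16100.00 | 115.00 | 35.00 | 1851500.00 | 563500.00
removed quarter-circle | -314.16 | 221.51 | 8.49 | -69589.96 | -2666.67
Σ | 15785.84 |  |  | 1781910.04 | 560833.33
x̄ = 1781910.04 / 15785.84 = 112.88 mm
ȳ = 560833.33 / 15785.84 = 35.53 mm

x̄ = 112.88 mm, ȳ = 35.53 mm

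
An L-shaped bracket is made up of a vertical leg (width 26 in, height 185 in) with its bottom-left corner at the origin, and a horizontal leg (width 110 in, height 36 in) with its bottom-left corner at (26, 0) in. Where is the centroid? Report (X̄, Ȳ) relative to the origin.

X̄ = 43.70 in, Ȳ = 58.86 in

vertical leg: A = 26 × 185 = 4810.00, centroid at (13.00, 92.50).
horizontal leg: A = 110 × 36 = 3960.00, centroid at (81.00, 18.00).
ΣA = 8770.00 in²
ΣAX̄ = (4810.00)(13.00) + (3960.00)(81.00) = 383290.00 in³
ΣAȲ = (4810.00)(92.50) + (3960.00)(18.00) = 516205.00 in³
X̄ = 383290.00 / 8770.00 = 43.70 in
Ȳ = 516205.00 / 8770.00 = 58.86 in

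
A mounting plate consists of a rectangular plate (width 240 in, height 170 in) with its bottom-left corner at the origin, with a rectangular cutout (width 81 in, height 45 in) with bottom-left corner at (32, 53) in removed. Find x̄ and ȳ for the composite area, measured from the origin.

x̄ = 124.66 in, ȳ = 85.93 in

Part | A | x̄ᵢ | ȳᵢ | A·x̄ᵢ | A·ȳᵢ
plate | 40800.00 | 120.00 | 85.00 | 4896000.00 | 3468000.00
hole | -3645.00 | 72.50 | 75.50 | -264262.50 | -275197.50
Σ | 37155.00 |  |  | 4631737.50 | 3192802.50
x̄ = 4631737.50 / 37155.00 = 124.66 in
ȳ = 3192802.50 / 37155.00 = 85.93 in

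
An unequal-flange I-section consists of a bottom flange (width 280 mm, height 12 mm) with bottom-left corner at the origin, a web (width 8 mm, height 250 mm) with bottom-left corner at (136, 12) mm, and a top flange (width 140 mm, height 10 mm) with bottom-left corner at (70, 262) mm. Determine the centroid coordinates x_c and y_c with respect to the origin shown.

x_c = 140.00 mm, y_c = 98.81 mm

bottom flange: A = 280 × 12 = 3360.00, centroid at (140.00, 6.00).
web: A = 8 × 250 = 2000.00, centroid at (140.00, 137.00).
top flange: A = 140 × 10 = 1400.00, centroid at (140.00, 267.00).
ΣA = 6760.00 mm², ΣAx_c = 946400.00 mm³, ΣAy_c = 667960.00 mm³.
x_c = 946400.00/6760.00 = 140.00 mm; y_c = 667960.00/6760.00 = 98.81 mm.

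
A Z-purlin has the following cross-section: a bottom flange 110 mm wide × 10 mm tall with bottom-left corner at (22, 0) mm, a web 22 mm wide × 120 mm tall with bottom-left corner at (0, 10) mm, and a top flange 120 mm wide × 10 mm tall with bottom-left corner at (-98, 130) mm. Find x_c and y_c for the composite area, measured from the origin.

bottom flange: A = 110 × 10 = 1100.00, centroid at (77.00, 5.00).
web: A = 22 × 120 = 2640.00, centroid at (11.00, 70.00).
top flange: A = 120 × 10 = 1200.00, centroid at (-38.00, 135.00).
ΣA = 4940.00 mm², ΣAx_c = 68140.00 mm³, ΣAy_c = 352300.00 mm³.
x_c = 68140.00/4940.00 = 13.79 mm; y_c = 352300.00/4940.00 = 71.32 mm.

x_c = 13.79 mm, y_c = 71.32 mm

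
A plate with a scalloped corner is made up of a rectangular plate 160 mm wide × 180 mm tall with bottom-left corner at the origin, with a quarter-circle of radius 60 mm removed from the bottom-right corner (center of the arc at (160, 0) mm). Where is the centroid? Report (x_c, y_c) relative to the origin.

x_c = 74.06 mm, y_c = 97.03 mm

plate: A = 160 × 180 = 28800.00, centroid at (80.00, 90.00).
removed quarter-circle: A = −¼π·60² = -2827.43, centroid at (134.54, 25.46).
ΣA = 25972.57 mm², ΣAx_c = 1923610.66 mm³, ΣAy_c = 2520000.00 mm³.
x_c = 1923610.66/25972.57 = 74.06 mm; y_c = 2520000.00/25972.57 = 97.03 mm.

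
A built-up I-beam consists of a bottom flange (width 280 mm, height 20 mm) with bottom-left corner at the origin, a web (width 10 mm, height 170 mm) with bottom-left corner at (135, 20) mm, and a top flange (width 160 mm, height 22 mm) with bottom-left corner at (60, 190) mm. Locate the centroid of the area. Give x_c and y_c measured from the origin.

x_c = 140.00 mm, y_c = 87.06 mm

Part | A | x̄ᵢ | ȳᵢ | A·x̄ᵢ | A·ȳᵢ
bottom flange | 5600.00 | 140.00 | 10.00 | 784000.00 | 56000.00
web | 1700.00 | 140.00 | 105.00 | 238000.00 | 178500.00
top flange | 3520.00 | 140.00 | 201.00 | 492800.00 | 707520.00
Σ | 10820.00 |  |  | 1514800.00 | 942020.00
x_c = 1514800.00 / 10820.00 = 140.00 mm
y_c = 942020.00 / 10820.00 = 87.06 mm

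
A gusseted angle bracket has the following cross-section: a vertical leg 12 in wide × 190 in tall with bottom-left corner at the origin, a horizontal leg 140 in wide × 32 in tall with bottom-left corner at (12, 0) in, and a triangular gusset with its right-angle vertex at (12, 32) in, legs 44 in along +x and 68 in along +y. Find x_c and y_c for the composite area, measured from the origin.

x_c = 50.99 in, y_c = 44.82 in

vertical leg: A = 12 × 190 = 2280.00, centroid at (6.00, 95.00).
horizontal leg: A = 140 × 32 = 4480.00, centroid at (82.00, 16.00).
gusset: A = ½·44·68 = 1496.00, centroid at (26.67, 54.67).
ΣA = 8256.00 in², ΣAx_c = 420933.33 in³, ΣAy_c = 370061.33 in³.
x_c = 420933.33/8256.00 = 50.99 in; y_c = 370061.33/8256.00 = 44.82 in.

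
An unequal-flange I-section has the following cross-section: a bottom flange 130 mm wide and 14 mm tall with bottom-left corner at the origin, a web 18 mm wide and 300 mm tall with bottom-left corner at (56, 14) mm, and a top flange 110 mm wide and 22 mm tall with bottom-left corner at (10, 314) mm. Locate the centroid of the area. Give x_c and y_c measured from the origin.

x_c = 65.00 mm, y_c = 174.78 mm

bottom flange: A = 130 × 14 = 1820.00, centroid at (65.00, 7.00).
web: A = 18 × 300 = 5400.00, centroid at (65.00, 164.00).
top flange: A = 110 × 22 = 2420.00, centroid at (65.00, 325.00).
ΣA = 9640.00 mm²
ΣAx_c = (1820.00)(65.00) + (5400.00)(65.00) + (2420.00)(65.00) = 626600.00 mm³
ΣAy_c = (1820.00)(7.00) + (5400.00)(164.00) + (2420.00)(325.00) = 1684840.00 mm³
x_c = 626600.00 / 9640.00 = 65.00 mm
y_c = 1684840.00 / 9640.00 = 174.78 mm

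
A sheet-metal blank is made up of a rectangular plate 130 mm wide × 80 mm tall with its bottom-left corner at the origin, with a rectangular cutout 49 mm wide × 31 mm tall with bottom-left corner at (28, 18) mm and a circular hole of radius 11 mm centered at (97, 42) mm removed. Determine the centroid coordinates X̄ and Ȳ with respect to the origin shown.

Part | A | x̄ᵢ | ȳᵢ | A·x̄ᵢ | A·ȳᵢ
plate | 10400.00 | 65.00 | 40.00 | 676000.00 | 416000.00
hole 1 | -1519.00 | 52.50 | 33.50 | -79747.50 | -50886.50
hole 2 | -380.13 | 97.00 | 42.00 | -36872.87 | -15965.57
Σ | 8500.87 |  |  | 559379.63 | 349147.93
X̄ = 559379.63 / 8500.87 = 65.80 mm
Ȳ = 349147.93 / 8500.87 = 41.07 mm

X̄ = 65.80 mm, Ȳ = 41.07 mm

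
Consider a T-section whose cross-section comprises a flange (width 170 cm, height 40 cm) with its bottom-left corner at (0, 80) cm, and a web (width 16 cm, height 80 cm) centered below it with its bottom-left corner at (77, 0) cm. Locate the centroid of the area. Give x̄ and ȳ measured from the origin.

Part | A | x̄ᵢ | ȳᵢ | A·x̄ᵢ | A·ȳᵢ
web | 1280.00 | 85.00 | 40.00 | 108800.00 | 51200.00
flange | 6800.00 | 85.00 | 100.00 | 578000.00 | 680000.00
Σ | 8080.00 |  |  | 686800.00 | 731200.00
x̄ = 686800.00 / 8080.00 = 85.00 cm
ȳ = 731200.00 / 8080.00 = 90.50 cm

x̄ = 85.00 cm, ȳ = 90.50 cm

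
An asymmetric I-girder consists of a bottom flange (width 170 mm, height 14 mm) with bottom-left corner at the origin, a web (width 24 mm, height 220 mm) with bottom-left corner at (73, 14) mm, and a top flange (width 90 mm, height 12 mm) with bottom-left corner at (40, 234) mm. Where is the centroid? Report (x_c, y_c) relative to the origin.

bottom flange: A = 170 × 14 = 2380.00, centroid at (85.00, 7.00).
web: A = 24 × 220 = 5280.00, centroid at (85.00, 124.00).
top flange: A = 90 × 12 = 1080.00, centroid at (85.00, 240.00).
ΣA = 8740.00 mm², ΣAx_c = 742900.00 mm³, ΣAy_c = 930580.00 mm³.
x_c = 742900.00/8740.00 = 85.00 mm; y_c = 930580.00/8740.00 = 106.47 mm.

x_c = 85.00 mm, y_c = 106.47 mm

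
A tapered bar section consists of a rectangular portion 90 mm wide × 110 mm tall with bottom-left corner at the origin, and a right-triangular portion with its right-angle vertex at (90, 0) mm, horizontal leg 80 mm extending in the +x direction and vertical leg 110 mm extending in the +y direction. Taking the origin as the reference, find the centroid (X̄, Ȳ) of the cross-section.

X̄ = 67.05 mm, Ȳ = 49.36 mm

Part | A | x̄ᵢ | ȳᵢ | A·x̄ᵢ | A·ȳᵢ
rectangular portion | 9900.00 | 45.00 | 55.00 | 445500.00 | 544500.00
triangular portion | 4400.00 | 116.67 | 36.67 | 513333.33 | 161333.33
Σ | 14300.00 |  |  | 958833.33 | 705833.33
X̄ = 958833.33 / 14300.00 = 67.05 mm
Ȳ = 705833.33 / 14300.00 = 49.36 mm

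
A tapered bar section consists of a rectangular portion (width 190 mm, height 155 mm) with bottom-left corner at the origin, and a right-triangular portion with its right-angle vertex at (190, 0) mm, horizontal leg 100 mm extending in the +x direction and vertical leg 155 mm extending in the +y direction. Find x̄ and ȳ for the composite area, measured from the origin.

x̄ = 121.74 mm, ȳ = 72.12 mm

rectangular portion: A = 190 × 155 = 29450.00, centroid at (95.00, 77.50).
triangular portion: A = ½·100·155 = 7750.00, centroid at (223.33, 51.67).
ΣA = 37200.00 mm², ΣAx̄ = 4528583.33 mm³, ΣAȳ = 2682791.67 mm³.
x̄ = 4528583.33/37200.00 = 121.74 mm; ȳ = 2682791.67/37200.00 = 72.12 mm.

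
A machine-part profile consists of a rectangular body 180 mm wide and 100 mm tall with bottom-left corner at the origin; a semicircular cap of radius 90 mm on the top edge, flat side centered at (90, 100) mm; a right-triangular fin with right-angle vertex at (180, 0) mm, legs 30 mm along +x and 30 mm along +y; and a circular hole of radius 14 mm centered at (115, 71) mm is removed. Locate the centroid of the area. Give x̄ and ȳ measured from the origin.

Part | A | x̄ᵢ | ȳᵢ | A·x̄ᵢ | A·ȳᵢ
rectangular body | 18000.00 | 90.00 | 50.00 | 1620000.00 | 900000.00
semicircular top | 12723.45 | 90.00 | 138.20 | 1145110.52 | 1758345.02
triangular fin | 450.00 | 190.00 | 10.00 | 85500.00 | 4500.00
hole | -615.75 | 115.00 | 71.00 | -70811.50 | -43718.40
Σ | 30557.70 |  |  | 2779799.02 | 2619126.62
x̄ = 2779799.02 / 30557.70 = 90.97 mm
ȳ = 2619126.62 / 30557.70 = 85.71 mm

x̄ = 90.97 mm, ȳ = 85.71 mm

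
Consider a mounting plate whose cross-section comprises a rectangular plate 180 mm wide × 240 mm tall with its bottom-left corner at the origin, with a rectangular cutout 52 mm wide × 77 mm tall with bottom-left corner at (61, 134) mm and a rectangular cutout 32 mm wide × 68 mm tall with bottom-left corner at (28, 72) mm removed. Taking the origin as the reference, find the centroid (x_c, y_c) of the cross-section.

Part | A | x̄ᵢ | ȳᵢ | A·x̄ᵢ | A·ȳᵢ
plate | 43200.00 | 90.00 | 120.00 | 3888000.00 | 5184000.00
hole 1 | -4004.00 | 87.00 | 172.50 | -348348.00 | -690690.00
hole 2 | -2176.00 | 44.00 | 106.00 | -95744.00 | -230656.00
Σ | 37020.00 |  |  | 3443908.00 | 4262654.00
x_c = 3443908.00 / 37020.00 = 93.03 mm
y_c = 4262654.00 / 37020.00 = 115.14 mm

x_c = 93.03 mm, y_c = 115.14 mm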